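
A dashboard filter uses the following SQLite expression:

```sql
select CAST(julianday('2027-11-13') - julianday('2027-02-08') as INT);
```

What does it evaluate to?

278

20 days remain in February 2027 after the 8th (28 − 8).
Full months from March 2027 through October 2027 contribute their day counts.
Then 13 days into November 2027.
Total: 20 + 31 + 30 + 31 + 30 + 31 + 31 + 30 + 31 + 13 = 278.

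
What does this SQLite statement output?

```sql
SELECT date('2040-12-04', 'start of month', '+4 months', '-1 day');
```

2041-03-31

`start of month` rewinds 2040-12-04 to 2040-12-01.
Adding +4 months to 2040-12-01 gives 2041-04-01.
Going back 1 day from 2041-04-01 reaches 2041-03-31 (last day of March, 31 days).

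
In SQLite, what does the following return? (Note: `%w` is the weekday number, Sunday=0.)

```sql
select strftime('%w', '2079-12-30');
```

6

2079-12-30 is a Saturday; with Sunday=0 that is 6.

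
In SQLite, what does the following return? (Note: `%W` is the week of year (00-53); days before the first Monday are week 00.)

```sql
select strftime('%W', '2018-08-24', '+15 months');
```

First apply '+15 months': 2018-08-24 → 2019-11-24.
2019-11-24 is a Sunday. SQLite's %W counts Mondays since the year started; the result is 46.

46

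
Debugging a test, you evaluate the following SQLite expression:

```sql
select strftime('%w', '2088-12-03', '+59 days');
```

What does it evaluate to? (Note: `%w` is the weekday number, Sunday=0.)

1

First apply '+59 days': 2088-12-03 → 2089-01-31.
2089-01-31 is a Monday; with Sunday=0 that is 1.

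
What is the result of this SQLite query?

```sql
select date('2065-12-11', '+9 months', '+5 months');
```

2067-02-11

Adding +9 months to 2065-12-11 gives 2066-09-11.
Adding +5 months to 2066-09-11 gives 2067-02-11.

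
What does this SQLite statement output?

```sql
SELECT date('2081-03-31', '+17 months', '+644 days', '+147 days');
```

Adding +17 months to 2081-03-31 gives 2082-08-31.
Applying '+644 days' to 2082-08-31: counting 644 days forward gives 2084-06-05.
Applying '+147 days' to 2084-06-05: counting 147 days forward gives 2084-10-30.

2084-10-30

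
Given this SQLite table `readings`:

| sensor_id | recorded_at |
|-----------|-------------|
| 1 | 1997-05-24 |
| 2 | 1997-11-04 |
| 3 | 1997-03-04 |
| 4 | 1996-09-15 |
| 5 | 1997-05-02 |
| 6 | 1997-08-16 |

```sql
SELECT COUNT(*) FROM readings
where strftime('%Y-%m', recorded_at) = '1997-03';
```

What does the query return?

Rows with year-month 1997-03: 1997-03-04 → 1.

1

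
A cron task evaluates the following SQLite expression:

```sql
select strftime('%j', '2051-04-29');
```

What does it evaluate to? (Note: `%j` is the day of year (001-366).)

Day-of-year for 2051-04-29: days since 2051-01-01 inclusive = 119, zero-padded to 119.

119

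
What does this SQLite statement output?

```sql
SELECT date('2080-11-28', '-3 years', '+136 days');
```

2078-04-13

Adding -3 years to 2080-11-28 gives 2077-11-28.
Applying '+136 days' to 2077-11-28: counting 136 days forward gives 2078-04-13.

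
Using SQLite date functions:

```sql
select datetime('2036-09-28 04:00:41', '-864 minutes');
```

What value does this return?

2036-09-27 13:36:41

864 minutes = 14h 24m; -864 minutes from 2036-09-28 04:00:41 is 2036-09-27 13:36:41 (crosses midnight).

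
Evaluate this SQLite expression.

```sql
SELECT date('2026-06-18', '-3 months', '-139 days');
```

Adding -3 months to 2026-06-18 gives 2026-03-18.
Applying '-139 days' to 2026-03-18: counting 139 days back gives 2025-10-30.

2025-10-30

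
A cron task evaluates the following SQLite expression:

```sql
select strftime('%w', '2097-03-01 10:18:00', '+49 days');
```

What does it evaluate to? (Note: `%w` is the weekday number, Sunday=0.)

First apply '+49 days': 2097-03-01 10:18:00 → 2097-04-19 10:18:00.
2097-04-19 is a Friday; with Sunday=0 that is 5.

5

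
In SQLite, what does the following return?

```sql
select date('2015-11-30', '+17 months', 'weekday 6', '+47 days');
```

2017-06-22

Adding +17 months to 2015-11-30 gives 2017-04-30.
`weekday 6` advances to the next Saturday; 2017-04-30 is a Sunday, so it moves forward to 2017-05-06.
Applying '+47 days' to 2017-05-06: counting 47 days forward gives 2017-06-22.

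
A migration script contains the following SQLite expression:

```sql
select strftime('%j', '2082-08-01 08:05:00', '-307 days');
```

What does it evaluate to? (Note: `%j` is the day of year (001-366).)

First apply '-307 days': 2082-08-01 08:05:00 → 2081-09-28 08:05:00.
Day-of-year for 2081-09-28: days since 2081-01-01 inclusive = 271, zero-padded to 271.

271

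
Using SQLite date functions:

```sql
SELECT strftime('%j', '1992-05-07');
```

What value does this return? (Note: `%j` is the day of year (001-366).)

128

Day-of-year for 1992-05-07: days since 1992-01-01 inclusive = 128, zero-padded to 128.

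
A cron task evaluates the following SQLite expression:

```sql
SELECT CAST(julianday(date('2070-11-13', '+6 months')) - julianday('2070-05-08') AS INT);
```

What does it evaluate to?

Adding +6 months to 2070-11-13 gives 2071-05-13.
23 days remain in May 2070 after the 8th (31 − 8).
Full months from June 2070 through April 2071 contribute their day counts.
Then 13 days into May 2071.
Total: 23 + 30 + 31 + 31 + 30 + 31 + 30 + 31 + 31 + 28 + 31 + 30 + 13 = 370.

370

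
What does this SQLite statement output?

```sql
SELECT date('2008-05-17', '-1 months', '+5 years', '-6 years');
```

Adding -1 month to 2008-05-17 gives 2008-04-17.
Adding +5 years to 2008-04-17 gives 2013-04-17.
Adding -6 years to 2013-04-17 gives 2007-04-17.

2007-04-17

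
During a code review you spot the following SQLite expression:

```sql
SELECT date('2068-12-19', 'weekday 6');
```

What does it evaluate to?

`weekday 6` advances to the next Saturday; 2068-12-19 is a Wednesday, so it moves forward to 2068-12-22.

2068-12-22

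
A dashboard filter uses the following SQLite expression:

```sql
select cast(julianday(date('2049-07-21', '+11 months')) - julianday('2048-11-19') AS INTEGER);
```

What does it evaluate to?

579

Adding +11 months to 2049-07-21 gives 2050-06-21.
11 days remain in November 2048 after the 19th (30 − 19).
Full months from December 2048 through May 2050 contribute their day counts.
Then 21 days into June 2050.
Total: 11 + 31 + 31 + 28 + 31 + 30 + 31 + 30 + 31 + 31 + 30 + 31 + 30 + 31 + 31 + 28 + 31 + 30 + 31 + 21 = 579.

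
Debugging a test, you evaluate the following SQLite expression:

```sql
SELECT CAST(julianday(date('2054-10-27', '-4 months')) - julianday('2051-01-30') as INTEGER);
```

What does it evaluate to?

1244

Adding -4 months to 2054-10-27 gives 2054-06-27.
1 day remains in January 2051 after the 30th (31 − 30).
Full months from February 2051 through May 2054 contribute their day counts.
Then 27 days into June 2054.
Total: 1 + 28 + 31 + 30 + 31 + 30 + 31 + 31 + 30 + 31 + 30 + 31 + 31 + 29 + 31 + 30 + 31 + 30 + 31 + 31 + 30 + 31 + 30 + 31 + 31 + 28 + 31 + 30 + 31 + 30 + 31 + 31 + 30 + 31 + 30 + 31 + 31 + 28 + 31 + 30 + 31 + 27 = 1244.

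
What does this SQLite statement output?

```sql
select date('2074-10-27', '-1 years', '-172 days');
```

Adding -1 year to 2074-10-27 gives 2073-10-27.
Applying '-172 days' to 2073-10-27: counting 172 days back gives 2073-05-08.

2073-05-08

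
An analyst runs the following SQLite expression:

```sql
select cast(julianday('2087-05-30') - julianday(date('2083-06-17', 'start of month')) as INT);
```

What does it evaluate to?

1459

`start of month` rewinds 2083-06-17 to 2083-06-01.
29 days remain in June 2083 after the 1st (30 − 1).
Full months from July 2083 through April 2087 contribute their day counts.
Then 30 days into May 2087.
Total: 29 + 31 + 31 + 30 + 31 + 30 + 31 + 31 + 29 + 31 + 30 + 31 + 30 + 31 + 31 + 30 + 31 + 30 + 31 + 31 + 28 + 31 + 30 + 31 + 30 + 31 + 31 + 30 + 31 + 30 + 31 + 31 + 28 + 31 + 30 + 31 + 30 + 31 + 31 + 30 + 31 + 30 + 31 + 31 + 28 + 31 + 30 + 30 = 1459.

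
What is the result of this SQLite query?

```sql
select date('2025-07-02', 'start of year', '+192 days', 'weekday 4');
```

`start of year` rewinds 2025-07-02 to 2025-01-01.
Applying '+192 days' to 2025-01-01: counting 192 days forward gives 2025-07-12.
`weekday 4` advances to the next Thursday; 2025-07-12 is a Saturday, so it moves forward to 2025-07-17.

2025-07-17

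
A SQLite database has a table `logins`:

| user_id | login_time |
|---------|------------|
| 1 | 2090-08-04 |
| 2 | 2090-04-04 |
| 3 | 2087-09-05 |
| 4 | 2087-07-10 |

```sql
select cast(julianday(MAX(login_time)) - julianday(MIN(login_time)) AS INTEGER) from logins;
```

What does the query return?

MIN = 2087-07-10, MAX = 2090-08-04.
21 days remain in July 2087 after the 10th (31 − 10).
Full months from August 2087 through July 2090 contribute their day counts.
Then 4 days into August 2090.
Total: 21 + 31 + 30 + 31 + 30 + 31 + 31 + 29 + 31 + 30 + 31 + 30 + 31 + 31 + 30 + 31 + 30 + 31 + 31 + 28 + 31 + 30 + 31 + 30 + 31 + 31 + 30 + 31 + 30 + 31 + 31 + 28 + 31 + 30 + 31 + 30 + 31 + 4 = 1121.

1121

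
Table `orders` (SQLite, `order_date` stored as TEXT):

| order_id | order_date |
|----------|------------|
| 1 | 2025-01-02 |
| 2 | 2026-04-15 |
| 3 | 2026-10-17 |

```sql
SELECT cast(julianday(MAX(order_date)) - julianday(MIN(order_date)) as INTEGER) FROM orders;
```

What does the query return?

653

MIN = 2025-01-02, MAX = 2026-10-17.
29 days remain in January 2025 after the 2nd (31 − 2).
Full months from February 2025 through September 2026 contribute their day counts.
Then 17 days into October 2026.
Total: 29 + 28 + 31 + 30 + 31 + 30 + 31 + 31 + 30 + 31 + 30 + 31 + 31 + 28 + 31 + 30 + 31 + 30 + 31 + 31 + 30 + 17 = 653.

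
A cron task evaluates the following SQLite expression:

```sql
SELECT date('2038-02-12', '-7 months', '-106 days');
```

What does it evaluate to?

2037-03-28

Adding -7 months to 2038-02-12 gives 2037-07-12.
Applying '-106 days' to 2037-07-12: counting 106 days back gives 2037-03-28.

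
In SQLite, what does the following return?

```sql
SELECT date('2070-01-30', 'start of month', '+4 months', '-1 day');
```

2070-04-30

`start of month` rewinds 2070-01-30 to 2070-01-01.
Adding +4 months to 2070-01-01 gives 2070-05-01.
Going back 1 day from 2070-05-01 reaches 2070-04-30 (last day of April, 30 days).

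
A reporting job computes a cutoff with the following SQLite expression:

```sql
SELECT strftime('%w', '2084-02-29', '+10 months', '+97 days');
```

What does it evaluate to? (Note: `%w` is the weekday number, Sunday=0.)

First apply '+10 months', '+97 days': 2084-02-29 → 2085-04-05.
2085-04-05 is a Thursday; with Sunday=0 that is 4.

4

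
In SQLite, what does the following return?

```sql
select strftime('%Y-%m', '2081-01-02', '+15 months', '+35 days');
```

First apply '+15 months', '+35 days': 2081-01-02 → 2082-05-07.
`%Y-%m` extracts the year-month: 2082-05.

2082-05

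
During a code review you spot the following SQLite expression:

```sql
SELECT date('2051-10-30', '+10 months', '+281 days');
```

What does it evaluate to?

2053-06-07

Adding +10 months to 2051-10-30 gives 2052-08-30.
Applying '+281 days' to 2052-08-30: counting 281 days forward gives 2053-06-07.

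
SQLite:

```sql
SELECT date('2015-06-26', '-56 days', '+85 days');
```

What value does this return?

Applying '-56 days' to 2015-06-26: counting 56 days back gives 2015-05-01.
Applying '+85 days' to 2015-05-01: counting 85 days forward gives 2015-07-25.

2015-07-25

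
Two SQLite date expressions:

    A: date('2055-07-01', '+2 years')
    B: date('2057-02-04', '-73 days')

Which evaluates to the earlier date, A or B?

B

A = 2057-07-01.
B = 2056-11-23.
B is earlier.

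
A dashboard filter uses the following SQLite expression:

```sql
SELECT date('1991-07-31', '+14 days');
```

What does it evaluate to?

1991-08-14

July 1991 has 31 days; 0 remain after the 31st, so 1 days reach 1991-08-01.
Advancing 13 more days within August lands on 1991-08-14.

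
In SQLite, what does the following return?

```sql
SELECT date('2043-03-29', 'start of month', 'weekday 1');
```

`start of month` rewinds 2043-03-29 to 2043-03-01.
`weekday 1` advances to the next Monday; 2043-03-01 is a Sunday, so it moves forward to 2043-03-02.

2043-03-02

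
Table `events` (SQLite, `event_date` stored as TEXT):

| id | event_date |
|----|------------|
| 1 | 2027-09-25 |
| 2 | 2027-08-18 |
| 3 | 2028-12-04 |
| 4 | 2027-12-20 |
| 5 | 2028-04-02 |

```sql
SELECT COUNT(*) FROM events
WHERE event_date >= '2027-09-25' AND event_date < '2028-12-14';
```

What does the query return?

Rows in [2027-09-25, 2028-12-14): 2027-09-25, 2028-12-04, 2027-12-20, 2028-04-02 → 4 rows.

4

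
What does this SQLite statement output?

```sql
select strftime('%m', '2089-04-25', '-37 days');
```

03

First apply '-37 days': 2089-04-25 → 2089-03-19.
`%m` extracts the 2-digit month (01-12): 03.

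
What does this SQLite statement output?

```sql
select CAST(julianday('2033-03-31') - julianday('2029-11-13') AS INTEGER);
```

17 days remain in November 2029 after the 13th (30 − 13).
Full months from December 2029 through February 2033 contribute their day counts.
Then 31 days into March 2033.
Total: 17 + 31 + 31 + 28 + 31 + 30 + 31 + 30 + 31 + 31 + 30 + 31 + 30 + 31 + 31 + 28 + 31 + 30 + 31 + 30 + 31 + 31 + 30 + 31 + 30 + 31 + 31 + 29 + 31 + 30 + 31 + 30 + 31 + 31 + 30 + 31 + 30 + 31 + 31 + 28 + 31 = 1234.

1234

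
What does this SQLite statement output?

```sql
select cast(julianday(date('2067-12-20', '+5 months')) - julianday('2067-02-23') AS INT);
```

452

Adding +5 months to 2067-12-20 gives 2068-05-20.
5 days remain in February 2067 after the 23rd (28 − 23).
Full months from March 2067 through April 2068 contribute their day counts.
Then 20 days into May 2068.
Total: 5 + 31 + 30 + 31 + 30 + 31 + 31 + 30 + 31 + 30 + 31 + 31 + 29 + 31 + 30 + 20 = 452.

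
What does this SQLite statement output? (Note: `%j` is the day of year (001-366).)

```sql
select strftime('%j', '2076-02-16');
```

Day-of-year for 2076-02-16: days since 2076-01-01 inclusive = 47, zero-padded to 047.

047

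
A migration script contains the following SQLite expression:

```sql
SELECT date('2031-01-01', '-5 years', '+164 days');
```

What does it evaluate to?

2026-06-14

Adding -5 years to 2031-01-01 gives 2026-01-01.
Applying '+164 days' to 2026-01-01: counting 164 days forward gives 2026-06-14.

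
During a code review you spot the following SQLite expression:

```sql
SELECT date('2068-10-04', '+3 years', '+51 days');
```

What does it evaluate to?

Adding +3 years to 2068-10-04 gives 2071-10-04.
Applying '+51 days' to 2071-10-04: counting 51 days forward gives 2071-11-24.

2071-11-24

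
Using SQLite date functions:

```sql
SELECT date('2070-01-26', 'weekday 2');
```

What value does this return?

`weekday 2` advances to the next Tuesday; 2070-01-26 is a Sunday, so it moves forward to 2070-01-28.

2070-01-28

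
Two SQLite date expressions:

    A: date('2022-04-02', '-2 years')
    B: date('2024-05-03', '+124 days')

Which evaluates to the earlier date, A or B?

A = 2020-04-02.
B = 2024-09-04.
A is earlier.

A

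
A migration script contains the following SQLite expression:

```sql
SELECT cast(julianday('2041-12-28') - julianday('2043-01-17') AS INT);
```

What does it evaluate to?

3 days remain in December 2041 after the 28th (31 − 28).
Full months from January 2042 through December 2042 contribute their day counts.
Then 17 days into January 2043.
Total: 3 + 31 + 28 + 31 + 30 + 31 + 30 + 31 + 31 + 30 + 31 + 30 + 31 + 17 = 385.
The subtraction is earlier − later, so the result is −385 → -385.

-385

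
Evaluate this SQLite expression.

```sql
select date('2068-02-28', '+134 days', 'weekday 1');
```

2068-07-16

Applying '+134 days' to 2068-02-28: counting 134 days forward gives 2068-07-11.
`weekday 1` advances to the next Monday; 2068-07-11 is a Wednesday, so it moves forward to 2068-07-16.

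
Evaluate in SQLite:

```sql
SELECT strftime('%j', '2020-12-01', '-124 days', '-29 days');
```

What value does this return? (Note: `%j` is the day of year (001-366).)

First apply '-124 days', '-29 days': 2020-12-01 → 2020-07-01.
Day-of-year for 2020-07-01: days since 2020-01-01 inclusive = 183, zero-padded to 183.

183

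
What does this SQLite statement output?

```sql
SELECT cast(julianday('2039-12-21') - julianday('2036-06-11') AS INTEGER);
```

19 days remain in June 2036 after the 11th (30 − 11).
Full months from July 2036 through November 2039 contribute their day counts.
Then 21 days into December 2039.
Total: 19 + 31 + 31 + 30 + 31 + 30 + 31 + 31 + 28 + 31 + 30 + 31 + 30 + 31 + 31 + 30 + 31 + 30 + 31 + 31 + 28 + 31 + 30 + 31 + 30 + 31 + 31 + 30 + 31 + 30 + 31 + 31 + 28 + 31 + 30 + 31 + 30 + 31 + 31 + 30 + 31 + 30 + 21 = 1288.

1288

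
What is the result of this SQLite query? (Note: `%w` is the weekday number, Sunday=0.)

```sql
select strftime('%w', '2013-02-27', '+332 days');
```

6

First apply '+332 days': 2013-02-27 → 2014-01-25.
2014-01-25 is a Saturday; with Sunday=0 that is 6.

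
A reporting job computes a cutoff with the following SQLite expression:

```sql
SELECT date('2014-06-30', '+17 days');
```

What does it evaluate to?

June 2014 has 30 days; 0 remain after the 30th, so 1 days reach 2014-07-01.
Advancing 16 more days within July lands on 2014-07-17.

2014-07-17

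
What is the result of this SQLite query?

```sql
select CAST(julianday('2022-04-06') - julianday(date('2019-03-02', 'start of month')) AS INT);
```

`start of month` rewinds 2019-03-02 to 2019-03-01.
30 days remain in March 2019 after the 1st (31 − 1).
Full months from April 2019 through March 2022 contribute their day counts.
Then 6 days into April 2022.
Total: 30 + 30 + 31 + 30 + 31 + 31 + 30 + 31 + 30 + 31 + 31 + 29 + 31 + 30 + 31 + 30 + 31 + 31 + 30 + 31 + 30 + 31 + 31 + 28 + 31 + 30 + 31 + 30 + 31 + 31 + 30 + 31 + 30 + 31 + 31 + 28 + 31 + 6 = 1132.

1132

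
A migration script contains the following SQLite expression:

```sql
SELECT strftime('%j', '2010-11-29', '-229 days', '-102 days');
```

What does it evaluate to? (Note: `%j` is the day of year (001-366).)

First apply '-229 days', '-102 days': 2010-11-29 → 2010-01-02.
Day-of-year for 2010-01-02: days since 2010-01-01 inclusive = 2, zero-padded to 002.

002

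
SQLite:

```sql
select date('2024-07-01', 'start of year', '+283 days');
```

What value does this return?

2024-10-10

`start of year` rewinds 2024-07-01 to 2024-01-01.
Applying '+283 days' to 2024-01-01: counting 283 days forward gives 2024-10-10.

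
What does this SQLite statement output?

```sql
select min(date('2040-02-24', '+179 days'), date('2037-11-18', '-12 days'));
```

date('2040-02-24', '+179 days') → 2040-08-21.
date('2037-11-18', '-12 days') → 2037-11-06.
Earlier of the two is 2037-11-06.

2037-11-06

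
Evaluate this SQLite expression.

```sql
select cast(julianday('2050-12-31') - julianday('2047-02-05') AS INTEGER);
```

1425

23 days remain in February 2047 after the 5th (28 − 5).
Full months from March 2047 through November 2050 contribute their day counts.
Then 31 days into December 2050.
Total: 23 + 31 + 30 + 31 + 30 + 31 + 31 + 30 + 31 + 30 + 31 + 31 + 29 + 31 + 30 + 31 + 30 + 31 + 31 + 30 + 31 + 30 + 31 + 31 + 28 + 31 + 30 + 31 + 30 + 31 + 31 + 30 + 31 + 30 + 31 + 31 + 28 + 31 + 30 + 31 + 30 + 31 + 31 + 30 + 31 + 30 + 31 = 1425.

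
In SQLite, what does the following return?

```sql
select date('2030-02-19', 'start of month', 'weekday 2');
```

`start of month` rewinds 2030-02-19 to 2030-02-01.
`weekday 2` advances to the next Tuesday; 2030-02-01 is a Friday, so it moves forward to 2030-02-05.

2030-02-05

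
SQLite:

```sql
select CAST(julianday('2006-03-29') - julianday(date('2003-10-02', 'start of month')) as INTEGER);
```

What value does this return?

`start of month` rewinds 2003-10-02 to 2003-10-01.
30 days remain in October 2003 after the 1st (31 − 1).
Full months from November 2003 through February 2006 contribute their day counts.
Then 29 days into March 2006.
Total: 30 + 30 + 31 + 31 + 29 + 31 + 30 + 31 + 30 + 31 + 31 + 30 + 31 + 30 + 31 + 31 + 28 + 31 + 30 + 31 + 30 + 31 + 31 + 30 + 31 + 30 + 31 + 31 + 28 + 29 = 910.

910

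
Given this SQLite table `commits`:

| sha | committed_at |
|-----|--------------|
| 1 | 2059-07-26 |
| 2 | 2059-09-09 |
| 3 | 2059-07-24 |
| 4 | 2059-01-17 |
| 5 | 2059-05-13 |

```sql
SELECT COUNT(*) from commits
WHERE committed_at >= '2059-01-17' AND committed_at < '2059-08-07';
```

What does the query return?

4

Rows in [2059-01-17, 2059-08-07): 2059-07-26, 2059-07-24, 2059-01-17, 2059-05-13 → 4 rows.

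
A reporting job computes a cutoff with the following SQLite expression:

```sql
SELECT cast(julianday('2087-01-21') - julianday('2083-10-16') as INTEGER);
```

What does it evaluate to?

15 days remain in October 2083 after the 16th (31 − 16).
Full months from November 2083 through December 2086 contribute their day counts.
Then 21 days into January 2087.
Total: 15 + 30 + 31 + 31 + 29 + 31 + 30 + 31 + 30 + 31 + 31 + 30 + 31 + 30 + 31 + 31 + 28 + 31 + 30 + 31 + 30 + 31 + 31 + 30 + 31 + 30 + 31 + 31 + 28 + 31 + 30 + 31 + 30 + 31 + 31 + 30 + 31 + 30 + 31 + 21 = 1193.

1193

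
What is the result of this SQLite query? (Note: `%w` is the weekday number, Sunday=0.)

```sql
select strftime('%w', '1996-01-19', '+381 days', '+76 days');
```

0

First apply '+381 days', '+76 days': 1996-01-19 → 1997-04-20.
1997-04-20 is a Sunday; with Sunday=0 that is 0.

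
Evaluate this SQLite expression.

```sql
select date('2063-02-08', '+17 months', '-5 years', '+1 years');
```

2060-07-08

Adding +17 months to 2063-02-08 gives 2064-07-08.
Adding -5 years to 2064-07-08 gives 2059-07-08.
Adding +1 year to 2059-07-08 gives 2060-07-08.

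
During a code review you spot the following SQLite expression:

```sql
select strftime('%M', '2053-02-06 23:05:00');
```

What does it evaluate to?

`%M` extracts the 2-digit minute: 05.

05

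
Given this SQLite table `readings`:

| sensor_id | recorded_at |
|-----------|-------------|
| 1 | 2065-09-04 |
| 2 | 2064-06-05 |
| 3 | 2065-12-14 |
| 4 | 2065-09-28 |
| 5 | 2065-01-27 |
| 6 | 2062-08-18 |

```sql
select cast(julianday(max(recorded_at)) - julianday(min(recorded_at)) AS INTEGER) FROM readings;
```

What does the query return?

MIN = 2062-08-18, MAX = 2065-12-14.
13 days remain in August 2062 after the 18th (31 − 18).
Full months from September 2062 through November 2065 contribute their day counts.
Then 14 days into December 2065.
Total: 13 + 30 + 31 + 30 + 31 + 31 + 28 + 31 + 30 + 31 + 30 + 31 + 31 + 30 + 31 + 30 + 31 + 31 + 29 + 31 + 30 + 31 + 30 + 31 + 31 + 30 + 31 + 30 + 31 + 31 + 28 + 31 + 30 + 31 + 30 + 31 + 31 + 30 + 31 + 30 + 14 = 1214.

1214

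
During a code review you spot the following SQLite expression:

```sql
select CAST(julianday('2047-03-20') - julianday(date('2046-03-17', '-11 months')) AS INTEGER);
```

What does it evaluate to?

702

Adding -11 months to 2046-03-17 gives 2045-04-17.
13 days remain in April 2045 after the 17th (30 − 17).
Full months from May 2045 through February 2047 contribute their day counts.
Then 20 days into March 2047.
Total: 13 + 31 + 30 + 31 + 31 + 30 + 31 + 30 + 31 + 31 + 28 + 31 + 30 + 31 + 30 + 31 + 31 + 30 + 31 + 30 + 31 + 31 + 28 + 20 = 702.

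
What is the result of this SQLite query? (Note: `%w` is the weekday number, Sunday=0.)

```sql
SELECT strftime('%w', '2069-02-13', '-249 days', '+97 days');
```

First apply '-249 days', '+97 days': 2069-02-13 → 2068-09-14.
2068-09-14 is a Friday; with Sunday=0 that is 5.

5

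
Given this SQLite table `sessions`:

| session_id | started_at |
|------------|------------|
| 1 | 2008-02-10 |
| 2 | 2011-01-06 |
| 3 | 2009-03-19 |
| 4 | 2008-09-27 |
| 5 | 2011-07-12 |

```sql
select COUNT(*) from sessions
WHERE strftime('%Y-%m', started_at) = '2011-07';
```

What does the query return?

Rows with year-month 2011-07: 2011-07-12 → 1.

1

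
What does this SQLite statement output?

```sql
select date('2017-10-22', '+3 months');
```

2018-01-22

Adding +3 months to 2017-10-22 gives 2018-01-22.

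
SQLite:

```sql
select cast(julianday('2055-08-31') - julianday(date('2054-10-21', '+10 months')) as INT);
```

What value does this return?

Adding +10 months to 2054-10-21 gives 2055-08-21.
Both dates are in August 2055: 31 − 21 = 10.

10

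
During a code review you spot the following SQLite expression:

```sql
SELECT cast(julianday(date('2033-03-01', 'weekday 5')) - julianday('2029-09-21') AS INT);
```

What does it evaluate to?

1260

`weekday 5` advances to the next Friday; 2033-03-01 is a Tuesday, so it moves forward to 2033-03-04.
9 days remain in September 2029 after the 21st (30 − 21).
Full months from October 2029 through February 2033 contribute their day counts.
Then 4 days into March 2033.
Total: 9 + 31 + 30 + 31 + 31 + 28 + 31 + 30 + 31 + 30 + 31 + 31 + 30 + 31 + 30 + 31 + 31 + 28 + 31 + 30 + 31 + 30 + 31 + 31 + 30 + 31 + 30 + 31 + 31 + 29 + 31 + 30 + 31 + 30 + 31 + 31 + 30 + 31 + 30 + 31 + 31 + 28 + 4 = 1260.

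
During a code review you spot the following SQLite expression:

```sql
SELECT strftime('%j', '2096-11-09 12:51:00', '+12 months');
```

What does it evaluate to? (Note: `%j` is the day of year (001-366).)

313

First apply '+12 months': 2096-11-09 12:51:00 → 2097-11-09 12:51:00.
Day-of-year for 2097-11-09: days since 2097-01-01 inclusive = 313, zero-padded to 313.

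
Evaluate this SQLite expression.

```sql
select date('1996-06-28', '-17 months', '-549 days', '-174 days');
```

Adding -17 months to 1996-06-28 gives 1995-01-28.
Applying '-549 days' to 1995-01-28: counting 549 days back gives 1993-07-28.
Applying '-174 days' to 1993-07-28: counting 174 days back gives 1993-02-04.

1993-02-04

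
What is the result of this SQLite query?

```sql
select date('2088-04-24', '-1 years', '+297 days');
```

Adding -1 year to 2088-04-24 gives 2087-04-24.
Applying '+297 days' to 2087-04-24: counting 297 days forward gives 2088-02-15.

2088-02-15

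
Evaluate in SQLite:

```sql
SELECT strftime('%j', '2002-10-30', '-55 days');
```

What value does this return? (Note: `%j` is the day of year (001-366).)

248

First apply '-55 days': 2002-10-30 → 2002-09-05.
Day-of-year for 2002-09-05: days since 2002-01-01 inclusive = 248, zero-padded to 248.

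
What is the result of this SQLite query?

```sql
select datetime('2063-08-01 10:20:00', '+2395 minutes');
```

2063-08-03 02:15:00

2395 minutes = 39h 55m; +2395 minutes from 2063-08-01 10:20:00 is 2063-08-03 02:15:00 (crosses midnight).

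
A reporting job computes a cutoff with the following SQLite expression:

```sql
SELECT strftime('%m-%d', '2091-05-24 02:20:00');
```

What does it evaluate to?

`%m-%d` extracts the month-day: 05-24.

05-24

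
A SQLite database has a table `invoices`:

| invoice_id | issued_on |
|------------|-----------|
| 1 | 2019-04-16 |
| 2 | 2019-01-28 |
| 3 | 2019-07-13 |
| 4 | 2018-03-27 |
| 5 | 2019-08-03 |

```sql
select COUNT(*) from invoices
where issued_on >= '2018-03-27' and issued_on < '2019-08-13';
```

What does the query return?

Rows in [2018-03-27, 2019-08-13): 2019-04-16, 2019-01-28, 2019-07-13, 2018-03-27, 2019-08-03 → 5 rows.

5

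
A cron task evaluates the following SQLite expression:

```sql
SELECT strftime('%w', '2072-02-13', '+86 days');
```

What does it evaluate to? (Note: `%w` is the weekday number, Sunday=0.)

1

First apply '+86 days': 2072-02-13 → 2072-05-09.
2072-05-09 is a Monday; with Sunday=0 that is 1.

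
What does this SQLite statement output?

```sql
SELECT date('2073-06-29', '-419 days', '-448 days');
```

Applying '-419 days' to 2073-06-29: counting 419 days back gives 2072-05-06.
Applying '-448 days' to 2072-05-06: counting 448 days back gives 2071-02-13.

2071-02-13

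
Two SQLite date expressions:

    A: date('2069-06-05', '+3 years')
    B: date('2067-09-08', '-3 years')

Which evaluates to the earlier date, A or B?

B

A = 2072-06-05.
B = 2064-09-08.
B is earlier.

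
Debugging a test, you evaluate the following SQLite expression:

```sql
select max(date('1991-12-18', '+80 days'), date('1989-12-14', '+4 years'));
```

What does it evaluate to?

1993-12-14

date('1991-12-18', '+80 days') → 1992-03-07.
date('1989-12-14', '+4 years') → 1993-12-14.
Later of the two is 1993-12-14.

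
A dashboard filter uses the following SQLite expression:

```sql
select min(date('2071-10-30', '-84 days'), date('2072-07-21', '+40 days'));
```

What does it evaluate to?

date('2071-10-30', '-84 days') → 2071-08-07.
date('2072-07-21', '+40 days') → 2072-08-30.
Earlier of the two is 2071-08-07.

2071-08-07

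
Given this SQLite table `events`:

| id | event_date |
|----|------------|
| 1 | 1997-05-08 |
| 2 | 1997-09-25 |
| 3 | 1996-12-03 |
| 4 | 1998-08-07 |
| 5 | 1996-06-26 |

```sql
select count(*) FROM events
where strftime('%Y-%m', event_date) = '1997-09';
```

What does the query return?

Rows with year-month 1997-09: 1997-09-25 → 1.

1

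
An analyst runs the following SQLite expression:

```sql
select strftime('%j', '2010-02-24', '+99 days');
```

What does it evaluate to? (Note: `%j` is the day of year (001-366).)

First apply '+99 days': 2010-02-24 → 2010-06-03.
Day-of-year for 2010-06-03: days since 2010-01-01 inclusive = 154, zero-padded to 154.

154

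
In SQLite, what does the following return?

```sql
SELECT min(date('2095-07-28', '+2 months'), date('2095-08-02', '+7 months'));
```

2095-09-28

date('2095-07-28', '+2 months') → 2095-09-28.
date('2095-08-02', '+7 months') → 2096-03-02.
Earlier of the two is 2095-09-28.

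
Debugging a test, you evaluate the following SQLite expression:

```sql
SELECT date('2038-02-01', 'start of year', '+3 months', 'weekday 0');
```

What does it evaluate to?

`start of year` rewinds 2038-02-01 to 2038-01-01.
Adding +3 months to 2038-01-01 gives 2038-04-01.
`weekday 0` advances to the next Sunday; 2038-04-01 is a Thursday, so it moves forward to 2038-04-04.

2038-04-04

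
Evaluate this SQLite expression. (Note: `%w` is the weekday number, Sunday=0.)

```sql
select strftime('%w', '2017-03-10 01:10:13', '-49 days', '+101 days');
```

First apply '-49 days', '+101 days': 2017-03-10 01:10:13 → 2017-05-01 01:10:13.
2017-05-01 is a Monday; with Sunday=0 that is 1.

1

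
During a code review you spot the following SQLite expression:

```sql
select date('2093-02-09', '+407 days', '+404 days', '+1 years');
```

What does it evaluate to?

Applying '+407 days' to 2093-02-09: counting 407 days forward gives 2094-03-23.
Applying '+404 days' to 2094-03-23: counting 404 days forward gives 2095-05-01.
Adding +1 year to 2095-05-01 gives 2096-05-01.

2096-05-01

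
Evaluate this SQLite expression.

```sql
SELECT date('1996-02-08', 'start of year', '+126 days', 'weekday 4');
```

1996-05-09

`start of year` rewinds 1996-02-08 to 1996-01-01.
Applying '+126 days' to 1996-01-01: counting 126 days forward gives 1996-05-06.
`weekday 4` advances to the next Thursday; 1996-05-06 is a Monday, so it moves forward to 1996-05-09.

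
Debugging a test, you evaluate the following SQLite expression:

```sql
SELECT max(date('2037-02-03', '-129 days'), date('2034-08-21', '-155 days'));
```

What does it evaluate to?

date('2037-02-03', '-129 days') → 2036-09-27.
date('2034-08-21', '-155 days') → 2034-03-19.
Later of the two is 2036-09-27.

2036-09-27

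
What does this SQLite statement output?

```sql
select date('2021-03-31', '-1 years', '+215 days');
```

2020-11-01

Adding -1 year to 2021-03-31 gives 2020-03-31.
Applying '+215 days' to 2020-03-31: counting 215 days forward gives 2020-11-01.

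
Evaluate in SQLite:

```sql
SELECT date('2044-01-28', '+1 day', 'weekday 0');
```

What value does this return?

2044-01-31

Advancing 1 more day within January lands on 2044-01-29.
`weekday 0` advances to the next Sunday; 2044-01-29 is a Friday, so it moves forward to 2044-01-31.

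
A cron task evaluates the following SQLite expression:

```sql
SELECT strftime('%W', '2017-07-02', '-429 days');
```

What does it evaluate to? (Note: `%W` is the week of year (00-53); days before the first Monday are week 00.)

First apply '-429 days': 2017-07-02 → 2016-04-29.
2016-04-29 is a Friday. SQLite's %W counts Mondays since the year started; the result is 17.

17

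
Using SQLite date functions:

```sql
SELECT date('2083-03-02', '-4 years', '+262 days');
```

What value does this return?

Adding -4 years to 2083-03-02 gives 2079-03-02.
Applying '+262 days' to 2079-03-02: counting 262 days forward gives 2079-11-19.

2079-11-19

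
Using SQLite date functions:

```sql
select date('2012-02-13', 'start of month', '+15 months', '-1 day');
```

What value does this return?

2013-04-30

`start of month` rewinds 2012-02-13 to 2012-02-01.
Adding +15 months to 2012-02-01 gives 2013-05-01.
Going back 1 day from 2013-05-01 reaches 2013-04-30 (last day of April, 30 days).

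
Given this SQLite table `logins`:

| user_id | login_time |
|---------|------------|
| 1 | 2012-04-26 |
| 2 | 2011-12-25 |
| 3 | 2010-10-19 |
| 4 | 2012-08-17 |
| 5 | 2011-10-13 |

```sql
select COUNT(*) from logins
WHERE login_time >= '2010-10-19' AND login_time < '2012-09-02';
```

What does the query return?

5

Rows in [2010-10-19, 2012-09-02): 2012-04-26, 2011-12-25, 2010-10-19, 2012-08-17, 2011-10-13 → 5 rows.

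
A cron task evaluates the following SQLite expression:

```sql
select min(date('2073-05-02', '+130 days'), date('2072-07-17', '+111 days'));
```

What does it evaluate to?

2072-11-05

date('2073-05-02', '+130 days') → 2073-09-09.
date('2072-07-17', '+111 days') → 2072-11-05.
Earlier of the two is 2072-11-05.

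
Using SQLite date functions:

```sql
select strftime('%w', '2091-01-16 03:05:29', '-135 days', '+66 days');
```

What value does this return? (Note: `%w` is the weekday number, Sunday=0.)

3

First apply '-135 days', '+66 days': 2091-01-16 03:05:29 → 2090-11-08 03:05:29.
2090-11-08 is a Wednesday; with Sunday=0 that is 3.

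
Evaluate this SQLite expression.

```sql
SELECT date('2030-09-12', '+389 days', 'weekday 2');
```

Applying '+389 days' to 2030-09-12: counting 389 days forward gives 2031-10-06.
`weekday 2` advances to the next Tuesday; 2031-10-06 is a Monday, so it moves forward to 2031-10-07.

2031-10-07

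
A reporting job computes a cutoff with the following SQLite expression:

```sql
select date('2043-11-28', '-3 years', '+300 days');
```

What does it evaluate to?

Adding -3 years to 2043-11-28 gives 2040-11-28.
Applying '+300 days' to 2040-11-28: counting 300 days forward gives 2041-09-24.

2041-09-24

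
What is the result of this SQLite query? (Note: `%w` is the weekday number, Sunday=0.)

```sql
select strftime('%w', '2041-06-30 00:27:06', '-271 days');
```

First apply '-271 days': 2041-06-30 00:27:06 → 2040-10-02 00:27:06.
2040-10-02 is a Tuesday; with Sunday=0 that is 2.

2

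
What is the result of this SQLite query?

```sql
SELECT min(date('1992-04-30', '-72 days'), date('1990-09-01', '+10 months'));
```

date('1992-04-30', '-72 days') → 1992-02-18.
date('1990-09-01', '+10 months') → 1991-07-01.
Earlier of the two is 1991-07-01.

1991-07-01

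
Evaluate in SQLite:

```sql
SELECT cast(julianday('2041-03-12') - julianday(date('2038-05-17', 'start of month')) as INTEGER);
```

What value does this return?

`start of month` rewinds 2038-05-17 to 2038-05-01.
30 days remain in May 2038 after the 1st (31 − 1).
Full months from June 2038 through February 2041 contribute their day counts.
Then 12 days into March 2041.
Total: 30 + 30 + 31 + 31 + 30 + 31 + 30 + 31 + 31 + 28 + 31 + 30 + 31 + 30 + 31 + 31 + 30 + 31 + 30 + 31 + 31 + 29 + 31 + 30 + 31 + 30 + 31 + 31 + 30 + 31 + 30 + 31 + 31 + 28 + 12 = 1046.

1046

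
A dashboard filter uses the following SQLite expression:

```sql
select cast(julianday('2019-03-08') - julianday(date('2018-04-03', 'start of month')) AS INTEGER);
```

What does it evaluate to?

341

`start of month` rewinds 2018-04-03 to 2018-04-01.
29 days remain in April 2018 after the 1st (30 − 1).
Full months from May 2018 through February 2019 contribute their day counts.
Then 8 days into March 2019.
Total: 29 + 31 + 30 + 31 + 31 + 30 + 31 + 30 + 31 + 31 + 28 + 8 = 341.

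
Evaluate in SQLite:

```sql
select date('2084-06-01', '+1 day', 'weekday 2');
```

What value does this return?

2084-06-06

Advancing 1 more day within June lands on 2084-06-02.
`weekday 2` advances to the next Tuesday; 2084-06-02 is a Friday, so it moves forward to 2084-06-06.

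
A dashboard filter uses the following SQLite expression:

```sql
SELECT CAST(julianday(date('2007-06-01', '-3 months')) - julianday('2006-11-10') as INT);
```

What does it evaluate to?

111

Adding -3 months to 2007-06-01 gives 2007-03-01.
20 days remain in November 2006 after the 10th (30 − 10).
December 2006: 31 days.
January 2007: 31 days.
February 2007: 28 days.
Then 1 day into March 2007.
Total: 20 + 31 + 31 + 28 + 1 = 111.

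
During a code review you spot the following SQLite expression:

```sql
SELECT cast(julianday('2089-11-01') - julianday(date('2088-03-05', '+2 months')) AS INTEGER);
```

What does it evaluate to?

545

Adding +2 months to 2088-03-05 gives 2088-05-05.
26 days remain in May 2088 after the 5th (31 − 5).
Full months from June 2088 through October 2089 contribute their day counts.
Then 1 day into November 2089.
Total: 26 + 30 + 31 + 31 + 30 + 31 + 30 + 31 + 31 + 28 + 31 + 30 + 31 + 30 + 31 + 31 + 30 + 31 + 1 = 545.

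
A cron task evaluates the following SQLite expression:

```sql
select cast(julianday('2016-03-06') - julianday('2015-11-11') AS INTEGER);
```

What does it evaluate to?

19 days remain in November 2015 after the 11th (30 − 11).
December 2015: 31 days.
January 2016: 31 days.
February 2016: 29 days (leap year).
Then 6 days into March 2016.
Total: 19 + 31 + 31 + 29 + 6 = 116.

116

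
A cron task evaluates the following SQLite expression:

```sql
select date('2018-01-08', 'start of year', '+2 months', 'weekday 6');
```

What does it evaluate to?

2018-03-03

`start of year` rewinds 2018-01-08 to 2018-01-01.
Adding +2 months to 2018-01-01 gives 2018-03-01.
`weekday 6` advances to the next Saturday; 2018-03-01 is a Thursday, so it moves forward to 2018-03-03.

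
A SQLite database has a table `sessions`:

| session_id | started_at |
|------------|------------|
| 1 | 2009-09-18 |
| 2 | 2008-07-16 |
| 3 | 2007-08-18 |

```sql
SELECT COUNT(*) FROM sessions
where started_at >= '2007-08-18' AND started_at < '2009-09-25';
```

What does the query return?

3

Rows in [2007-08-18, 2009-09-25): 2009-09-18, 2008-07-16, 2007-08-18 → 3 rows.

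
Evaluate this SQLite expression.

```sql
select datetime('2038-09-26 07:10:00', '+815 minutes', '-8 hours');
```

2038-09-26 12:45:00

815 minutes = 13h 35m; +815 minutes from 2038-09-26 07:10:00 is 2038-09-26 20:45:00.
-8 hours from 2038-09-26 20:45:00 is 2038-09-26 12:45:00.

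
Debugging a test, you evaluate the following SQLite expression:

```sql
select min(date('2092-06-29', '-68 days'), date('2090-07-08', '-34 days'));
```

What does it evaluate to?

date('2092-06-29', '-68 days') → 2092-04-22.
date('2090-07-08', '-34 days') → 2090-06-04.
Earlier of the two is 2090-06-04.

2090-06-04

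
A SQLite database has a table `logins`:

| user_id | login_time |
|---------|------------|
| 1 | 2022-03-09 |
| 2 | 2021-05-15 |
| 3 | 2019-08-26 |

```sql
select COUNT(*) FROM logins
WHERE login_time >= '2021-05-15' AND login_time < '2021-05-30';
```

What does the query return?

Rows in [2021-05-15, 2021-05-30): 2021-05-15 → 1 row.

1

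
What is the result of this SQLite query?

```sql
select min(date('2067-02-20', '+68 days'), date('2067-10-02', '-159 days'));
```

2067-04-26

date('2067-02-20', '+68 days') → 2067-04-29.
date('2067-10-02', '-159 days') → 2067-04-26.
Earlier of the two is 2067-04-26.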